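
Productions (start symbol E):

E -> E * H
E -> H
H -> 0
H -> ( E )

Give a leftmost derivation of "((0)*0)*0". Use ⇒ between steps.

E ⇒ E*H ⇒ H*H ⇒ (E)*H ⇒ (E*H)*H ⇒ (H*H)*H ⇒ ((E)*H)*H ⇒ ((H)*H)*H ⇒ ((0)*H)*H ⇒ ((0)*0)*H ⇒ ((0)*0)*0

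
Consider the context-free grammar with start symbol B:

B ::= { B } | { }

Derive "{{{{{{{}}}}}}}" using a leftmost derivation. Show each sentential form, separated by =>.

B => {B} => {{B}} => {{{B}}} => {{{{B}}}} => {{{{{B}}}}} => {{{{{{B}}}}}} => {{{{{{{}}}}}}}

B => {B}   [B ::= { B }]
{B} => {{B}}   [B ::= { B }]
{{B}} => {{{B}}}   [B ::= { B }]
{{{B}}} => {{{{B}}}}   [B ::= { B }]
{{{{B}}}} => {{{{{B}}}}}   [B ::= { B }]
{{{{{B}}}}} => {{{{{{B}}}}}}   [B ::= { B }]
{{{{{{B}}}}}} => {{{{{{{}}}}}}}   [B ::= { }]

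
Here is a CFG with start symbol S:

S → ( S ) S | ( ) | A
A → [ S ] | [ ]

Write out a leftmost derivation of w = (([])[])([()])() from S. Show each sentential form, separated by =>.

S=>(S)S=>((S)S)S=>((A)S)S=>(([])S)S=>(([])A)S=>(([])[])S=>(([])[])(S)S=>(([])[])(A)S=>(([])[])([S])S=>(([])[])([()])S=>(([])[])([()])()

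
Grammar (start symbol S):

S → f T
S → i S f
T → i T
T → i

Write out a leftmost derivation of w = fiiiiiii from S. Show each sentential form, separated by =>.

S => fT => fiT => fiiT => fiiiT => fiiiiT => fiiiiiT => fiiiiiiT => fiiiiiii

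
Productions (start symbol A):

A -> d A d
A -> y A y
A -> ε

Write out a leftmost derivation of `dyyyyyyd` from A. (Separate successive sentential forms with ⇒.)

A ⇒ dAd ⇒ dyAyd ⇒ dyyAyyd ⇒ dyyyAyyyd ⇒ dyyyyyyd

A ⇒ dAd   [A -> d A d]
dAd ⇒ dyAyd   [A -> y A y]
dyAyd ⇒ dyyAyyd   [A -> y A y]
dyyAyyd ⇒ dyyyAyyyd   [A -> y A y]
dyyyAyyyd ⇒ dyyyyyyd   [A -> ε]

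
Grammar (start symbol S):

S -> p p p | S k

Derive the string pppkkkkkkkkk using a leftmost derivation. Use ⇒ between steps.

S ⇒ Sk   [S -> S k]
Sk ⇒ Skk   [S -> S k]
Skk ⇒ Skkk   [S -> S k]
Skkk ⇒ Skkkk   [S -> S k]
Skkkk ⇒ Skkkkk   [S -> S k]
Skkkkk ⇒ Skkkkkk   [S -> S k]
Skkkkkk ⇒ Skkkkkkk   [S -> S k]
Skkkkkkk ⇒ Skkkkkkkk   [S -> S k]
Skkkkkkkk ⇒ Skkkkkkkkk   [S -> S k]
Skkkkkkkkk ⇒ pppkkkkkkkkk   [S -> p p p]

S ⇒ Sk ⇒ Skk ⇒ Skkk ⇒ Skkkk ⇒ Skkkkk ⇒ Skkkkkk ⇒ Skkkkkkk ⇒ Skkkkkkkk ⇒ Skkkkkkkkk ⇒ pppkkkkkkkkk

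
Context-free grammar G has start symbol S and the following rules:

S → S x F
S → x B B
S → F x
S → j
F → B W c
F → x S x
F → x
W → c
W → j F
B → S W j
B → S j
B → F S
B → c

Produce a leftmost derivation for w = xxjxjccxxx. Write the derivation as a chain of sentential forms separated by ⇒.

S ⇒ Fx ⇒ xSxx ⇒ xFxxx ⇒ xBWcxxx ⇒ xFSWcxxx ⇒ xxSxSWcxxx ⇒ xxjxSWcxxx ⇒ xxjxjWcxxx ⇒ xxjxjccxxx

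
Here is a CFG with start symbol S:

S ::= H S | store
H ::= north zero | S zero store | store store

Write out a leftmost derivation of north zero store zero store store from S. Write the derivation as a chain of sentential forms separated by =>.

S => H S   [S ::= H S]
H S => north zero S   [H ::= north zero]
north zero S => north zero H S   [S ::= H S]
north zero H S => north zero S zero store S   [H ::= S zero store]
north zero S zero store S => north zero store zero store S   [S ::= store]
north zero store zero store S => north zero store zero store store   [S ::= store]

S => H S => north zero S => north zero H S => north zero S zero store S => north zero store zero store S => north zero store zero store store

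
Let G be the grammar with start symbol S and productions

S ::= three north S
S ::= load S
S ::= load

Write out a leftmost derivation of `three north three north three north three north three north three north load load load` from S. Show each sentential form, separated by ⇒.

S ⇒ three north S ⇒ three north three north S ⇒ three north three north three north S ⇒ three north three north three north three north S ⇒ three north three north three north three north three north S ⇒ three north three north three north three north three north three north S ⇒ three north three north three north three north three north three north load S ⇒ three north three north three north three north three north three north load load S ⇒ three north three north three north three north three north three north load load load

S ⇒ three north S   [S ::= three north S]
three north S ⇒ three north three north S   [S ::= three north S]
three north three north S ⇒ three north three north three north S   [S ::= three north S]
three north three north three north S ⇒ three north three north three north three north S   [S ::= three north S]
three north three north three north three north S ⇒ three north three north three north three north three north S   [S ::= three north S]
three north three north three north three north three north S ⇒ three north three north three north three north three north three north S   [S ::= three north S]
three north three north three north three north three north three north S ⇒ three north three north three north three north three north three north load S   [S ::= load S]
three north three north three north three north three north three north load S ⇒ three north three north three north three north three north three north load load S   [S ::= load S]
three north three north three north three north three north three north load load S ⇒ three north three north three north three north three north three north load load load   [S ::= load]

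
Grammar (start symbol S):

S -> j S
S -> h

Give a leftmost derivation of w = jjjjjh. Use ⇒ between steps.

S ⇒ jS   [S -> j S]
jS ⇒ jjS   [S -> j S]
jjS ⇒ jjjS   [S -> j S]
jjjS ⇒ jjjjS   [S -> j S]
jjjjS ⇒ jjjjjS   [S -> j S]
jjjjjS ⇒ jjjjjh   [S -> h]

S ⇒ jS ⇒ jjS ⇒ jjjS ⇒ jjjjS ⇒ jjjjjS ⇒ jjjjjh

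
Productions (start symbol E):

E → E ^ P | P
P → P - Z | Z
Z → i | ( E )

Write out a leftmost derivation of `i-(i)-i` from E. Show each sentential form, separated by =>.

E => P   [E → P]
P => P-Z   [P → P - Z]
P-Z => P-Z-Z   [P → P - Z]
P-Z-Z => Z-Z-Z   [P → Z]
Z-Z-Z => i-Z-Z   [Z → i]
i-Z-Z => i-(E)-Z   [Z → ( E )]
i-(E)-Z => i-(P)-Z   [E → P]
i-(P)-Z => i-(Z)-Z   [P → Z]
i-(Z)-Z => i-(i)-Z   [Z → i]
i-(i)-Z => i-(i)-i   [Z → i]

E => P => P-Z => P-Z-Z => Z-Z-Z => i-Z-Z => i-(E)-Z => i-(P)-Z => i-(Z)-Z => i-(i)-Z => i-(i)-i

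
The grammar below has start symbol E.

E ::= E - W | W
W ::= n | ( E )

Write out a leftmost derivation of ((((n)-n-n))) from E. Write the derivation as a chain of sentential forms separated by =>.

E => W => (E) => (W) => ((E)) => ((W)) => (((E))) => (((E-W))) => (((E-W-W))) => (((W-W-W))) => ((((E)-W-W))) => ((((W)-W-W))) => ((((n)-W-W))) => ((((n)-n-W))) => ((((n)-n-n)))

E => W   [E ::= W]
W => (E)   [W ::= ( E )]
(E) => (W)   [E ::= W]
(W) => ((E))   [W ::= ( E )]
((E)) => ((W))   [E ::= W]
((W)) => (((E)))   [W ::= ( E )]
(((E))) => (((E-W)))   [E ::= E - W]
(((E-W))) => (((E-W-W)))   [E ::= E - W]
(((E-W-W))) => (((W-W-W)))   [E ::= W]
(((W-W-W))) => ((((E)-W-W)))   [W ::= ( E )]
((((E)-W-W))) => ((((W)-W-W)))   [E ::= W]
((((W)-W-W))) => ((((n)-W-W)))   [W ::= n]
((((n)-W-W))) => ((((n)-n-W)))   [W ::= n]
((((n)-n-W))) => ((((n)-n-n)))   [W ::= n]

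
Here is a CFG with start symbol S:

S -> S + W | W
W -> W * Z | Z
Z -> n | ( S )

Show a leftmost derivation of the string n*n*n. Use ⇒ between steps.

S⇒W⇒W*Z⇒W*Z*Z⇒Z*Z*Z⇒n*Z*Z⇒n*n*Z⇒n*n*n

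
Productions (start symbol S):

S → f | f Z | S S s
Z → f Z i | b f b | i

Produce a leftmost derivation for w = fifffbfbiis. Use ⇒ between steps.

S ⇒ SSs ⇒ fZSs ⇒ fiSs ⇒ fifZs ⇒ fiffZis ⇒ fifffZiis ⇒ fifffbfbiis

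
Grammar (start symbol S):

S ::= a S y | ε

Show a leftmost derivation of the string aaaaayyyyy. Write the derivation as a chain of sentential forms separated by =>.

S=>aSy=>aaSyy=>aaaSyyy=>aaaaSyyyy=>aaaaaSyyyyy=>aaaaayyyyy

S => aSy   [S ::= a S y]
aSy => aaSyy   [S ::= a S y]
aaSyy => aaaSyyy   [S ::= a S y]
aaaSyyy => aaaaSyyyy   [S ::= a S y]
aaaaSyyyy => aaaaaSyyyyy   [S ::= a S y]
aaaaaSyyyyy => aaaaayyyyy   [S ::= ε]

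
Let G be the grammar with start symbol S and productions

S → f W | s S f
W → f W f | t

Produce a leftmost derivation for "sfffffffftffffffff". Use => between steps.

S=>sSf=>sfWf=>sffWff=>sfffWfff=>sffffWffff=>sfffffWfffff=>sffffffWffffff=>sfffffffWfffffff=>sffffffffWffffffff=>sfffffffftffffffff

S => sSf   [S → s S f]
sSf => sfWf   [S → f W]
sfWf => sffWff   [W → f W f]
sffWff => sfffWfff   [W → f W f]
sfffWfff => sffffWffff   [W → f W f]
sffffWffff => sfffffWfffff   [W → f W f]
sfffffWfffff => sffffffWffffff   [W → f W f]
sffffffWffffff => sfffffffWfffffff   [W → f W f]
sfffffffWfffffff => sffffffffWffffffff   [W → f W f]
sffffffffWffffffff => sfffffffftffffffff   [W → t]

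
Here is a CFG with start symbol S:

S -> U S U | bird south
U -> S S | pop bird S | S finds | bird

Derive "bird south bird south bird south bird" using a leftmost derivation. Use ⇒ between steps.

S ⇒ U S U ⇒ S S S U ⇒ bird south S S U ⇒ bird south bird south S U ⇒ bird south bird south bird south U ⇒ bird south bird south bird south bird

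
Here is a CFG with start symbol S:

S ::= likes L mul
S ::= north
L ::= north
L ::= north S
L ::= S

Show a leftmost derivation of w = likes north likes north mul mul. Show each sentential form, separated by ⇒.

S ⇒ likes L mul   [S ::= likes L mul]
likes L mul ⇒ likes north S mul   [L ::= north S]
likes north S mul ⇒ likes north likes L mul mul   [S ::= likes L mul]
likes north likes L mul mul ⇒ likes north likes S mul mul   [L ::= S]
likes north likes S mul mul ⇒ likes north likes north mul mul   [S ::= north]

S ⇒ likes L mul ⇒ likes north S mul ⇒ likes north likes L mul mul ⇒ likes north likes S mul mul ⇒ likes north likes north mul mul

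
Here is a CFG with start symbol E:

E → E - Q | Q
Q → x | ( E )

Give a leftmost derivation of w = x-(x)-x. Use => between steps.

E => E-Q => E-Q-Q => Q-Q-Q => x-Q-Q => x-(E)-Q => x-(Q)-Q => x-(x)-Q => x-(x)-x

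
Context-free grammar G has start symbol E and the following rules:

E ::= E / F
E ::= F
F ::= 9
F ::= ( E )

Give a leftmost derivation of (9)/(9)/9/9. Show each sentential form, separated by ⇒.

E ⇒ E/F ⇒ E/F/F ⇒ E/F/F/F ⇒ F/F/F/F ⇒ (E)/F/F/F ⇒ (F)/F/F/F ⇒ (9)/F/F/F ⇒ (9)/(E)/F/F ⇒ (9)/(F)/F/F ⇒ (9)/(9)/F/F ⇒ (9)/(9)/9/F ⇒ (9)/(9)/9/9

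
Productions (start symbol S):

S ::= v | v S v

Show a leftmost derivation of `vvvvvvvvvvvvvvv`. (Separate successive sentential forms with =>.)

S=>vSv=>vvSvv=>vvvSvvv=>vvvvSvvvv=>vvvvvSvvvvv=>vvvvvvSvvvvvv=>vvvvvvvSvvvvvvv=>vvvvvvvvvvvvvvv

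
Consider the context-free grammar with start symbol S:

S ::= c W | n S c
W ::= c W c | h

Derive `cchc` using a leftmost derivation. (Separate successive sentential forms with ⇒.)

S ⇒ cW ⇒ ccWc ⇒ cchc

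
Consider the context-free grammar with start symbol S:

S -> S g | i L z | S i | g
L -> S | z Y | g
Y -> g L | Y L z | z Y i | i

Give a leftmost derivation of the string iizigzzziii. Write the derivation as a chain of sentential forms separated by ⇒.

S ⇒ Si   [S -> S i]
Si ⇒ Sii   [S -> S i]
Sii ⇒ Siii   [S -> S i]
Siii ⇒ iLziii   [S -> i L z]
iLziii ⇒ iSziii   [L -> S]
iSziii ⇒ iiLzziii   [S -> i L z]
iiLzziii ⇒ iizYzziii   [L -> z Y]
iizYzziii ⇒ iizYLzzziii   [Y -> Y L z]
iizYLzzziii ⇒ iiziLzzziii   [Y -> i]
iiziLzzziii ⇒ iizigzzziii   [L -> g]

S⇒Si⇒Sii⇒Siii⇒iLziii⇒iSziii⇒iiLzziii⇒iizYzziii⇒iizYLzzziii⇒iiziLzzziii⇒iizigzzziii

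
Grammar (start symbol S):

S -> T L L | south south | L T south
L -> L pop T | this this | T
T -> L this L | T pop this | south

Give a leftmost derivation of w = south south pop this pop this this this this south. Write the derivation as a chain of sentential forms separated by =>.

S => L T south => T T south => south T south => south L this L south => south T this L south => south T pop this this L south => south T pop this pop this this L south => south south pop this pop this this L south => south south pop this pop this this this this south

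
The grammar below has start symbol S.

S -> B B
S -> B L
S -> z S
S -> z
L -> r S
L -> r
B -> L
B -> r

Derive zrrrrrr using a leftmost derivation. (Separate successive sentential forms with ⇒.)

S ⇒ zS ⇒ zBL ⇒ zrL ⇒ zrrS ⇒ zrrBL ⇒ zrrLL ⇒ zrrrL ⇒ zrrrrS ⇒ zrrrrBB ⇒ zrrrrrB ⇒ zrrrrrr

S ⇒ zS   [S -> z S]
zS ⇒ zBL   [S -> B L]
zBL ⇒ zrL   [B -> r]
zrL ⇒ zrrS   [L -> r S]
zrrS ⇒ zrrBL   [S -> B L]
zrrBL ⇒ zrrLL   [B -> L]
zrrLL ⇒ zrrrL   [L -> r]
zrrrL ⇒ zrrrrS   [L -> r S]
zrrrrS ⇒ zrrrrBB   [S -> B B]
zrrrrBB ⇒ zrrrrrB   [B -> r]
zrrrrrB ⇒ zrrrrrr   [B -> r]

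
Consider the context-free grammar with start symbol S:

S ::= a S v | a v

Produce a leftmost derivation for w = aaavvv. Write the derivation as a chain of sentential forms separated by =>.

S => aSv => aaSvv => aaavvv

S => aSv   [S ::= a S v]
aSv => aaSvv   [S ::= a S v]
aaSvv => aaavvv   [S ::= a v]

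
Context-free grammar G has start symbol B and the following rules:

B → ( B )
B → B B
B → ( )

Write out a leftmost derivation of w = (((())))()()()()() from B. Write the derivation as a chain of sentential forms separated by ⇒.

B ⇒ BB   [B → B B]
BB ⇒ BBB   [B → B B]
BBB ⇒ BBBB   [B → B B]
BBBB ⇒ (B)BBB   [B → ( B )]
(B)BBB ⇒ ((B))BBB   [B → ( B )]
((B))BBB ⇒ (((B)))BBB   [B → ( B )]
(((B)))BBB ⇒ (((())))BBB   [B → ( )]
(((())))BBB ⇒ (((())))BBBB   [B → B B]
(((())))BBBB ⇒ (((())))()BBB   [B → ( )]
(((())))()BBB ⇒ (((())))()BBBB   [B → B B]
(((())))()BBBB ⇒ (((())))()()BBB   [B → ( )]
(((())))()()BBB ⇒ (((())))()()()BB   [B → ( )]
(((())))()()()BB ⇒ (((())))()()()()B   [B → ( )]
(((())))()()()()B ⇒ (((())))()()()()()   [B → ( )]

B⇒BB⇒BBB⇒BBBB⇒(B)BBB⇒((B))BBB⇒(((B)))BBB⇒(((())))BBB⇒(((())))BBBB⇒(((())))()BBB⇒(((())))()BBBB⇒(((())))()()BBB⇒(((())))()()()BB⇒(((())))()()()()B⇒(((())))()()()()()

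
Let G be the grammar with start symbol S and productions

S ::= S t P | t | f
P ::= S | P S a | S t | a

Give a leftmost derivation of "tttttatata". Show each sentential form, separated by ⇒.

S⇒StP⇒StPtP⇒StPtPtP⇒StPtPtPtP⇒ttPtPtPtP⇒ttSttPtPtP⇒tttttPtPtP⇒tttttatPtP⇒tttttatatP⇒tttttatata

S ⇒ StP   [S ::= S t P]
StP ⇒ StPtP   [S ::= S t P]
StPtP ⇒ StPtPtP   [S ::= S t P]
StPtPtP ⇒ StPtPtPtP   [S ::= S t P]
StPtPtPtP ⇒ ttPtPtPtP   [S ::= t]
ttPtPtPtP ⇒ ttSttPtPtP   [P ::= S t]
ttSttPtPtP ⇒ tttttPtPtP   [S ::= t]
tttttPtPtP ⇒ tttttatPtP   [P ::= a]
tttttatPtP ⇒ tttttatatP   [P ::= a]
tttttatatP ⇒ tttttatata   [P ::= a]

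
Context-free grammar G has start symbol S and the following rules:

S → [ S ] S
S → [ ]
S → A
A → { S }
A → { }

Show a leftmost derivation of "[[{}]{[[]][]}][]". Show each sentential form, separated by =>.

S => [S]S => [[S]S]S => [[A]S]S => [[{}]S]S => [[{}]A]S => [[{}]{S}]S => [[{}]{[S]S}]S => [[{}]{[[]]S}]S => [[{}]{[[]][]}]S => [[{}]{[[]][]}][]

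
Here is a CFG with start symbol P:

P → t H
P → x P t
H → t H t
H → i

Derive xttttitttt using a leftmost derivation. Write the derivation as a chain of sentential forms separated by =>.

P => xPt => xtHt => xttHtt => xtttHttt => xttttHtttt => xttttitttt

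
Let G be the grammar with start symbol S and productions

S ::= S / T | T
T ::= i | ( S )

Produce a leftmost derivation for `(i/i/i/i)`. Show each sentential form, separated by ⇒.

S ⇒ T   [S ::= T]
T ⇒ (S)   [T ::= ( S )]
(S) ⇒ (S/T)   [S ::= S / T]
(S/T) ⇒ (S/T/T)   [S ::= S / T]
(S/T/T) ⇒ (S/T/T/T)   [S ::= S / T]
(S/T/T/T) ⇒ (T/T/T/T)   [S ::= T]
(T/T/T/T) ⇒ (i/T/T/T)   [T ::= i]
(i/T/T/T) ⇒ (i/i/T/T)   [T ::= i]
(i/i/T/T) ⇒ (i/i/i/T)   [T ::= i]
(i/i/i/T) ⇒ (i/i/i/i)   [T ::= i]

S ⇒ T ⇒ (S) ⇒ (S/T) ⇒ (S/T/T) ⇒ (S/T/T/T) ⇒ (T/T/T/T) ⇒ (i/T/T/T) ⇒ (i/i/T/T) ⇒ (i/i/i/T) ⇒ (i/i/i/i)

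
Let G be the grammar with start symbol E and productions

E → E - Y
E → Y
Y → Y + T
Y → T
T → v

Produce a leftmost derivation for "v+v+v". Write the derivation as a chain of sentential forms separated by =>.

E => Y   [E → Y]
Y => Y+T   [Y → Y + T]
Y+T => Y+T+T   [Y → Y + T]
Y+T+T => T+T+T   [Y → T]
T+T+T => v+T+T   [T → v]
v+T+T => v+v+T   [T → v]
v+v+T => v+v+v   [T → v]

E=>Y=>Y+T=>Y+T+T=>T+T+T=>v+T+T=>v+v+T=>v+v+v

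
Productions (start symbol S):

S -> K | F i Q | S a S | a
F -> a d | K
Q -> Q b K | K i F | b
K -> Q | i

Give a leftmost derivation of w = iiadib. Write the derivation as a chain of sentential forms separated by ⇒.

S⇒K⇒Q⇒KiF⇒QiF⇒KiFiF⇒iiFiF⇒iiadiF⇒iiadiK⇒iiadiQ⇒iiadib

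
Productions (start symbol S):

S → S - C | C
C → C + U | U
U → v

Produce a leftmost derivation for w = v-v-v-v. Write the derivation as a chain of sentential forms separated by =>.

S => S-C   [S → S - C]
S-C => S-C-C   [S → S - C]
S-C-C => S-C-C-C   [S → S - C]
S-C-C-C => C-C-C-C   [S → C]
C-C-C-C => U-C-C-C   [C → U]
U-C-C-C => v-C-C-C   [U → v]
v-C-C-C => v-U-C-C   [C → U]
v-U-C-C => v-v-C-C   [U → v]
v-v-C-C => v-v-U-C   [C → U]
v-v-U-C => v-v-v-C   [U → v]
v-v-v-C => v-v-v-U   [C → U]
v-v-v-U => v-v-v-v   [U → v]

S => S-C => S-C-C => S-C-C-C => C-C-C-C => U-C-C-C => v-C-C-C => v-U-C-C => v-v-C-C => v-v-U-C => v-v-v-C => v-v-v-U => v-v-v-v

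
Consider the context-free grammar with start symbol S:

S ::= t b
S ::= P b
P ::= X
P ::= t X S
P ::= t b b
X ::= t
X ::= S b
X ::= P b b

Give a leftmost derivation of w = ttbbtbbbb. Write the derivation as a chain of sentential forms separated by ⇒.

S⇒Pb⇒Xb⇒Sbb⇒Pbbb⇒tXSbbb⇒tSbSbbb⇒ttbbSbbb⇒ttbbtbbbb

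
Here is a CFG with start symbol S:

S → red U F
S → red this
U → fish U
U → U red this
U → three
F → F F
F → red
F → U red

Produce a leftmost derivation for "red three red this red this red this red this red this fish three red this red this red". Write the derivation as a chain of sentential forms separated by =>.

S => red U F   [S → red U F]
red U F => red U red this F   [U → U red this]
red U red this F => red U red this red this F   [U → U red this]
red U red this red this F => red U red this red this red this F   [U → U red this]
red U red this red this red this F => red U red this red this red this red this F   [U → U red this]
red U red this red this red this red this F => red U red this red this red this red this red this F   [U → U red this]
red U red this red this red this red this red this F => red three red this red this red this red this red this F   [U → three]
red three red this red this red this red this red this F => red three red this red this red this red this red this U red   [F → U red]
red three red this red this red this red this red this U red => red three red this red this red this red this red this U red this red   [U → U red this]
red three red this red this red this red this red this U red this red => red three red this red this red this red this red this fish U red this red   [U → fish U]
red three red this red this red this red this red this fish U red this red => red three red this red this red this red this red this fish U red this red this red   [U → U red this]
red three red this red this red this red this red this fish U red this red this red => red three red this red this red this red this red this fish three red this red this red   [U → three]

S => red U F => red U red this F => red U red this red this F => red U red this red this red this F => red U red this red this red this red this F => red U red this red this red this red this red this F => red three red this red this red this red this red this F => red three red this red this red this red this red this U red => red three red this red this red this red this red this U red this red => red three red this red this red this red this red this fish U red this red => red three red this red this red this red this red this fish U red this red this red => red three red this red this red this red this red this fish three red this red this red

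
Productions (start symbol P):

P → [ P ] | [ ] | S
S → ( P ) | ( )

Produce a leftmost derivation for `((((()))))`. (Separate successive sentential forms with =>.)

P => S   [P → S]
S => (P)   [S → ( P )]
(P) => (S)   [P → S]
(S) => ((P))   [S → ( P )]
((P)) => ((S))   [P → S]
((S)) => (((P)))   [S → ( P )]
(((P))) => (((S)))   [P → S]
(((S))) => ((((P))))   [S → ( P )]
((((P)))) => ((((S))))   [P → S]
((((S)))) => ((((()))))   [S → ( )]

P => S => (P) => (S) => ((P)) => ((S)) => (((P))) => (((S))) => ((((P)))) => ((((S)))) => ((((()))))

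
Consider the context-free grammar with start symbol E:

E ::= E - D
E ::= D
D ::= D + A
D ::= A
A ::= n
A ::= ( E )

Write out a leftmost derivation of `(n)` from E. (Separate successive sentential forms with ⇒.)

E ⇒ D ⇒ A ⇒ (E) ⇒ (D) ⇒ (A) ⇒ (n)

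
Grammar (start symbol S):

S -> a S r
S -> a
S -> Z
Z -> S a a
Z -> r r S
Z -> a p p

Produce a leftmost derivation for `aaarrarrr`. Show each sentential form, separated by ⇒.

S ⇒ aSr ⇒ aaSrr ⇒ aaaSrrr ⇒ aaaZrrr ⇒ aaarrSrrr ⇒ aaarrarrr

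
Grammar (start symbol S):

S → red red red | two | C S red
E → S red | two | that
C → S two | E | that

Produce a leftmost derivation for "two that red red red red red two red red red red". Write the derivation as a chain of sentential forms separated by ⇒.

S ⇒ C S red   [S → C S red]
C S red ⇒ S two S red   [C → S two]
S two S red ⇒ C S red two S red   [S → C S red]
C S red two S red ⇒ E S red two S red   [C → E]
E S red two S red ⇒ two S red two S red   [E → two]
two S red two S red ⇒ two C S red red two S red   [S → C S red]
two C S red red two S red ⇒ two that S red red two S red   [C → that]
two that S red red two S red ⇒ two that red red red red red two S red   [S → red red red]
two that red red red red red two S red ⇒ two that red red red red red two red red red red   [S → red red red]

S ⇒ C S red ⇒ S two S red ⇒ C S red two S red ⇒ E S red two S red ⇒ two S red two S red ⇒ two C S red red two S red ⇒ two that S red red two S red ⇒ two that red red red red red two S red ⇒ two that red red red red red two red red red red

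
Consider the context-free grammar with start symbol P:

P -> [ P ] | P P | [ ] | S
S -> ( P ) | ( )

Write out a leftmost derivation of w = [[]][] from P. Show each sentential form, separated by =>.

P => PP => [P]P => [[]]P => [[]][]

P => PP   [P -> P P]
PP => [P]P   [P -> [ P ]]
[P]P => [[]]P   [P -> [ ]]
[[]]P => [[]][]   [P -> [ ]]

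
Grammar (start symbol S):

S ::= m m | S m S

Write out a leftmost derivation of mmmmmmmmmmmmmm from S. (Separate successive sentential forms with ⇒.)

S ⇒ SmS ⇒ SmSmS ⇒ mmmSmS ⇒ mmmSmSmS ⇒ mmmSmSmSmS ⇒ mmmmmmSmSmS ⇒ mmmmmmmmmSmS ⇒ mmmmmmmmmmmmS ⇒ mmmmmmmmmmmmmm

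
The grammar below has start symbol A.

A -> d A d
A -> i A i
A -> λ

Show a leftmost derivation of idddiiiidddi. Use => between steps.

A=>iAi=>idAdi=>iddAddi=>idddAdddi=>idddiAidddi=>idddiiAiidddi=>idddiiiidddi

A => iAi   [A -> i A i]
iAi => idAdi   [A -> d A d]
idAdi => iddAddi   [A -> d A d]
iddAddi => idddAdddi   [A -> d A d]
idddAdddi => idddiAidddi   [A -> i A i]
idddiAidddi => idddiiAiidddi   [A -> i A i]
idddiiAiidddi => idddiiiidddi   [A -> λ]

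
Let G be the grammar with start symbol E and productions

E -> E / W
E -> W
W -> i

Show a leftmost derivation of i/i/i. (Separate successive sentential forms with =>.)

E => E/W => E/W/W => W/W/W => i/W/W => i/i/W => i/i/i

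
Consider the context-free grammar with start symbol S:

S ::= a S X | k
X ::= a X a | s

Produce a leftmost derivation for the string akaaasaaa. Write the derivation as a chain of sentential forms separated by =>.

S=>aSX=>akX=>akaXa=>akaaXaa=>akaaaXaaa=>akaaasaaa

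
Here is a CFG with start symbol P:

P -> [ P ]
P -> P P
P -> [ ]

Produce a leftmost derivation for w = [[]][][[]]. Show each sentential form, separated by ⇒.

P ⇒ PP   [P -> P P]
PP ⇒ [P]P   [P -> [ P ]]
[P]P ⇒ [[]]P   [P -> [ ]]
[[]]P ⇒ [[]]PP   [P -> P P]
[[]]PP ⇒ [[]][]P   [P -> [ ]]
[[]][]P ⇒ [[]][][P]   [P -> [ P ]]
[[]][][P] ⇒ [[]][][[]]   [P -> [ ]]

P ⇒ PP ⇒ [P]P ⇒ [[]]P ⇒ [[]]PP ⇒ [[]][]P ⇒ [[]][][P] ⇒ [[]][][[]]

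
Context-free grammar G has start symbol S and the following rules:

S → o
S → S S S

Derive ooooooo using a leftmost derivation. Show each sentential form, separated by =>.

S => SSS => SSSSS => SSSSSSS => oSSSSSS => ooSSSSS => oooSSSS => ooooSSS => oooooSS => ooooooS => ooooooo

S => SSS   [S → S S S]
SSS => SSSSS   [S → S S S]
SSSSS => SSSSSSS   [S → S S S]
SSSSSSS => oSSSSSS   [S → o]
oSSSSSS => ooSSSSS   [S → o]
ooSSSSS => oooSSSS   [S → o]
oooSSSS => ooooSSS   [S → o]
ooooSSS => oooooSS   [S → o]
oooooSS => ooooooS   [S → o]
ooooooS => ooooooo   [S → o]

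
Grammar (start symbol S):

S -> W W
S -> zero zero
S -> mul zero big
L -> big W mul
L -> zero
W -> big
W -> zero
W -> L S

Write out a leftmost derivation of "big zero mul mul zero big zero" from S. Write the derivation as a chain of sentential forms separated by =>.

S => W W => L S W => big W mul S W => big zero mul S W => big zero mul mul zero big W => big zero mul mul zero big zero

S => W W   [S -> W W]
W W => L S W   [W -> L S]
L S W => big W mul S W   [L -> big W mul]
big W mul S W => big zero mul S W   [W -> zero]
big zero mul S W => big zero mul mul zero big W   [S -> mul zero big]
big zero mul mul zero big W => big zero mul mul zero big zero   [W -> zero]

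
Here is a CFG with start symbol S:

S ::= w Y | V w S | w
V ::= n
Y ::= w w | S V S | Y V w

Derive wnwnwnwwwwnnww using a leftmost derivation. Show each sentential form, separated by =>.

S=>wY=>wSVS=>wVwSVS=>wnwSVS=>wnwVwSVS=>wnwnwSVS=>wnwnwVwSVS=>wnwnwnwSVS=>wnwnwnwwYVS=>wnwnwnwwwwVS=>wnwnwnwwwwnS=>wnwnwnwwwwnVwS=>wnwnwnwwwwnnwS=>wnwnwnwwwwnnww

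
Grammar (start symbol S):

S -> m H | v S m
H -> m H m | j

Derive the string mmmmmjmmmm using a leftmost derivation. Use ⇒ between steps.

S ⇒ mH ⇒ mmHm ⇒ mmmHmm ⇒ mmmmHmmm ⇒ mmmmmHmmmm ⇒ mmmmmjmmmm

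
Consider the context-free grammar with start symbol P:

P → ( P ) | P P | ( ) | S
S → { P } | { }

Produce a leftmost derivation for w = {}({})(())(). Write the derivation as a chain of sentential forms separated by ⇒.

P⇒PP⇒SP⇒{}P⇒{}PP⇒{}PPP⇒{}(P)PP⇒{}(S)PP⇒{}({})PP⇒{}({})(P)P⇒{}({})(())P⇒{}({})(())()

P ⇒ PP   [P → P P]
PP ⇒ SP   [P → S]
SP ⇒ {}P   [S → { }]
{}P ⇒ {}PP   [P → P P]
{}PP ⇒ {}PPP   [P → P P]
{}PPP ⇒ {}(P)PP   [P → ( P )]
{}(P)PP ⇒ {}(S)PP   [P → S]
{}(S)PP ⇒ {}({})PP   [S → { }]
{}({})PP ⇒ {}({})(P)P   [P → ( P )]
{}({})(P)P ⇒ {}({})(())P   [P → ( )]
{}({})(())P ⇒ {}({})(())()   [P → ( )]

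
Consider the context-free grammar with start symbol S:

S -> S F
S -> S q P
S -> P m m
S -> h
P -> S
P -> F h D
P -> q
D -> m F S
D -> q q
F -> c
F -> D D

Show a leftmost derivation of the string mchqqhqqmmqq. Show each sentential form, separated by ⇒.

S ⇒ SqP   [S -> S q P]
SqP ⇒ PmmqP   [S -> P m m]
PmmqP ⇒ FhDmmqP   [P -> F h D]
FhDmmqP ⇒ DDhDmmqP   [F -> D D]
DDhDmmqP ⇒ mFSDhDmmqP   [D -> m F S]
mFSDhDmmqP ⇒ mcSDhDmmqP   [F -> c]
mcSDhDmmqP ⇒ mchDhDmmqP   [S -> h]
mchDhDmmqP ⇒ mchqqhDmmqP   [D -> q q]
mchqqhDmmqP ⇒ mchqqhqqmmqP   [D -> q q]
mchqqhqqmmqP ⇒ mchqqhqqmmqq   [P -> q]

S ⇒ SqP ⇒ PmmqP ⇒ FhDmmqP ⇒ DDhDmmqP ⇒ mFSDhDmmqP ⇒ mcSDhDmmqP ⇒ mchDhDmmqP ⇒ mchqqhDmmqP ⇒ mchqqhqqmmqP ⇒ mchqqhqqmmqq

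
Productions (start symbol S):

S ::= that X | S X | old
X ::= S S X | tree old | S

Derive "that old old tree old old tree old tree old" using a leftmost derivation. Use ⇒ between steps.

S ⇒ S X   [S ::= S X]
S X ⇒ that X X   [S ::= that X]
that X X ⇒ that S S X X   [X ::= S S X]
that S S X X ⇒ that S X S X X   [S ::= S X]
that S X S X X ⇒ that S X X S X X   [S ::= S X]
that S X X S X X ⇒ that old X X S X X   [S ::= old]
that old X X S X X ⇒ that old S X S X X   [X ::= S]
that old S X S X X ⇒ that old old X S X X   [S ::= old]
that old old X S X X ⇒ that old old tree old S X X   [X ::= tree old]
that old old tree old S X X ⇒ that old old tree old old X X   [S ::= old]
that old old tree old old X X ⇒ that old old tree old old tree old X   [X ::= tree old]
that old old tree old old tree old X ⇒ that old old tree old old tree old tree old   [X ::= tree old]

S ⇒ S X ⇒ that X X ⇒ that S S X X ⇒ that S X S X X ⇒ that S X X S X X ⇒ that old X X S X X ⇒ that old S X S X X ⇒ that old old X S X X ⇒ that old old tree old S X X ⇒ that old old tree old old X X ⇒ that old old tree old old tree old X ⇒ that old old tree old old tree old tree old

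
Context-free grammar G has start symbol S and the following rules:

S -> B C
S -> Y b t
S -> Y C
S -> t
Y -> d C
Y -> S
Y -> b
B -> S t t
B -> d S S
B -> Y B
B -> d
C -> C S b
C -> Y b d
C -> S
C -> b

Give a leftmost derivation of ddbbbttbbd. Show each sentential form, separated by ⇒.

S ⇒ BC ⇒ dC ⇒ dYbd ⇒ ddCbd ⇒ ddCSbbd ⇒ ddSSbbd ⇒ ddYbtSbbd ⇒ ddSbtSbbd ⇒ ddYCbtSbbd ⇒ ddbCbtSbbd ⇒ ddbbbtSbbd ⇒ ddbbbttbbd

S ⇒ BC   [S -> B C]
BC ⇒ dC   [B -> d]
dC ⇒ dYbd   [C -> Y b d]
dYbd ⇒ ddCbd   [Y -> d C]
ddCbd ⇒ ddCSbbd   [C -> C S b]
ddCSbbd ⇒ ddSSbbd   [C -> S]
ddSSbbd ⇒ ddYbtSbbd   [S -> Y b t]
ddYbtSbbd ⇒ ddSbtSbbd   [Y -> S]
ddSbtSbbd ⇒ ddYCbtSbbd   [S -> Y C]
ddYCbtSbbd ⇒ ddbCbtSbbd   [Y -> b]
ddbCbtSbbd ⇒ ddbbbtSbbd   [C -> b]
ddbbbtSbbd ⇒ ddbbbttbbd   [S -> t]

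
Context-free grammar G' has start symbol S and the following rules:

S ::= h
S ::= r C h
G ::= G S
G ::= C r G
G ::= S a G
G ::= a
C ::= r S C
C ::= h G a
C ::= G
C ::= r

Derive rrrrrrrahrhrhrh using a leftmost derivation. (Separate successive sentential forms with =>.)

S => rCh   [S ::= r C h]
rCh => rrSCh   [C ::= r S C]
rrSCh => rrrChCh   [S ::= r C h]
rrrChCh => rrrrSChCh   [C ::= r S C]
rrrrSChCh => rrrrrChChCh   [S ::= r C h]
rrrrrChChCh => rrrrrrSChChCh   [C ::= r S C]
rrrrrrSChChCh => rrrrrrrChChChCh   [S ::= r C h]
rrrrrrrChChChCh => rrrrrrrGhChChCh   [C ::= G]
rrrrrrrGhChChCh => rrrrrrrahChChCh   [G ::= a]
rrrrrrrahChChCh => rrrrrrrahrhChCh   [C ::= r]
rrrrrrrahrhChCh => rrrrrrrahrhrhCh   [C ::= r]
rrrrrrrahrhrhCh => rrrrrrrahrhrhrh   [C ::= r]

S => rCh => rrSCh => rrrChCh => rrrrSChCh => rrrrrChChCh => rrrrrrSChChCh => rrrrrrrChChChCh => rrrrrrrGhChChCh => rrrrrrrahChChCh => rrrrrrrahrhChCh => rrrrrrrahrhrhCh => rrrrrrrahrhrhrh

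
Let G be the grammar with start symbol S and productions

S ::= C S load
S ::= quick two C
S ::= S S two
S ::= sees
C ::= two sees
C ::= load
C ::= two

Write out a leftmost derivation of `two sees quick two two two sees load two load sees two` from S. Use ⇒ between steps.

S ⇒ S S two   [S ::= S S two]
S S two ⇒ C S load S two   [S ::= C S load]
C S load S two ⇒ two sees S load S two   [C ::= two sees]
two sees S load S two ⇒ two sees S S two load S two   [S ::= S S two]
two sees S S two load S two ⇒ two sees quick two C S two load S two   [S ::= quick two C]
two sees quick two C S two load S two ⇒ two sees quick two two S two load S two   [C ::= two]
two sees quick two two S two load S two ⇒ two sees quick two two C S load two load S two   [S ::= C S load]
two sees quick two two C S load two load S two ⇒ two sees quick two two two S load two load S two   [C ::= two]
two sees quick two two two S load two load S two ⇒ two sees quick two two two sees load two load S two   [S ::= sees]
two sees quick two two two sees load two load S two ⇒ two sees quick two two two sees load two load sees two   [S ::= sees]

S ⇒ S S two ⇒ C S load S two ⇒ two sees S load S two ⇒ two sees S S two load S two ⇒ two sees quick two C S two load S two ⇒ two sees quick two two S two load S two ⇒ two sees quick two two C S load two load S two ⇒ two sees quick two two two S load two load S two ⇒ two sees quick two two two sees load two load S two ⇒ two sees quick two two two sees load two load sees two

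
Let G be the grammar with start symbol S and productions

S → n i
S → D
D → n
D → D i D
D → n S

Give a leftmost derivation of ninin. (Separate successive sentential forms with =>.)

S => D => DiD => DiDiD => niDiD => niniD => ninin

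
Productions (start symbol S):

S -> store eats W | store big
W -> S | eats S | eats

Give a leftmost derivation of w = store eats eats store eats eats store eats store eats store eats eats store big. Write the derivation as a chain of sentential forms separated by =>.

S => store eats W   [S -> store eats W]
store eats W => store eats eats S   [W -> eats S]
store eats eats S => store eats eats store eats W   [S -> store eats W]
store eats eats store eats W => store eats eats store eats eats S   [W -> eats S]
store eats eats store eats eats S => store eats eats store eats eats store eats W   [S -> store eats W]
store eats eats store eats eats store eats W => store eats eats store eats eats store eats S   [W -> S]
store eats eats store eats eats store eats S => store eats eats store eats eats store eats store eats W   [S -> store eats W]
store eats eats store eats eats store eats store eats W => store eats eats store eats eats store eats store eats S   [W -> S]
store eats eats store eats eats store eats store eats S => store eats eats store eats eats store eats store eats store eats W   [S -> store eats W]
store eats eats store eats eats store eats store eats store eats W => store eats eats store eats eats store eats store eats store eats eats S   [W -> eats S]
store eats eats store eats eats store eats store eats store eats eats S => store eats eats store eats eats store eats store eats store eats eats store big   [S -> store big]

S => store eats W => store eats eats S => store eats eats store eats W => store eats eats store eats eats S => store eats eats store eats eats store eats W => store eats eats store eats eats store eats S => store eats eats store eats eats store eats store eats W => store eats eats store eats eats store eats store eats S => store eats eats store eats eats store eats store eats store eats W => store eats eats store eats eats store eats store eats store eats eats S => store eats eats store eats eats store eats store eats store eats eats store big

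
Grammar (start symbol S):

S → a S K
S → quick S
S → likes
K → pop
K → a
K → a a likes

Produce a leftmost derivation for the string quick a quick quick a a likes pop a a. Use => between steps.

S => quick S   [S → quick S]
quick S => quick a S K   [S → a S K]
quick a S K => quick a quick S K   [S → quick S]
quick a quick S K => quick a quick quick S K   [S → quick S]
quick a quick quick S K => quick a quick quick a S K K   [S → a S K]
quick a quick quick a S K K => quick a quick quick a a S K K K   [S → a S K]
quick a quick quick a a S K K K => quick a quick quick a a likes K K K   [S → likes]
quick a quick quick a a likes K K K => quick a quick quick a a likes pop K K   [K → pop]
quick a quick quick a a likes pop K K => quick a quick quick a a likes pop a K   [K → a]
quick a quick quick a a likes pop a K => quick a quick quick a a likes pop a a   [K → a]

S => quick S => quick a S K => quick a quick S K => quick a quick quick S K => quick a quick quick a S K K => quick a quick quick a a S K K K => quick a quick quick a a likes K K K => quick a quick quick a a likes pop K K => quick a quick quick a a likes pop a K => quick a quick quick a a likes pop a a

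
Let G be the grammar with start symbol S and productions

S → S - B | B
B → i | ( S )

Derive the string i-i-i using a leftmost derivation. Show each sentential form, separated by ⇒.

S ⇒ S-B ⇒ S-B-B ⇒ B-B-B ⇒ i-B-B ⇒ i-i-B ⇒ i-i-i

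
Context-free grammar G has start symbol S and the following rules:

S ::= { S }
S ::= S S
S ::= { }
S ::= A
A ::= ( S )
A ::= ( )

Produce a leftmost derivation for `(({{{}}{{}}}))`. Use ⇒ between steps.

S ⇒ A   [S ::= A]
A ⇒ (S)   [A ::= ( S )]
(S) ⇒ (A)   [S ::= A]
(A) ⇒ ((S))   [A ::= ( S )]
((S)) ⇒ (({S}))   [S ::= { S }]
(({S})) ⇒ (({SS}))   [S ::= S S]
(({SS})) ⇒ (({{S}S}))   [S ::= { S }]
(({{S}S})) ⇒ (({{{}}S}))   [S ::= { }]
(({{{}}S})) ⇒ (({{{}}{S}}))   [S ::= { S }]
(({{{}}{S}})) ⇒ (({{{}}{{}}}))   [S ::= { }]

S⇒A⇒(S)⇒(A)⇒((S))⇒(({S}))⇒(({SS}))⇒(({{S}S}))⇒(({{{}}S}))⇒(({{{}}{S}}))⇒(({{{}}{{}}}))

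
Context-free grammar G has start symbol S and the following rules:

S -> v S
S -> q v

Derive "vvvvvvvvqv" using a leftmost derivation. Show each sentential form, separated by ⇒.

S ⇒ vS   [S -> v S]
vS ⇒ vvS   [S -> v S]
vvS ⇒ vvvS   [S -> v S]
vvvS ⇒ vvvvS   [S -> v S]
vvvvS ⇒ vvvvvS   [S -> v S]
vvvvvS ⇒ vvvvvvS   [S -> v S]
vvvvvvS ⇒ vvvvvvvS   [S -> v S]
vvvvvvvS ⇒ vvvvvvvvS   [S -> v S]
vvvvvvvvS ⇒ vvvvvvvvqv   [S -> q v]

S ⇒ vS ⇒ vvS ⇒ vvvS ⇒ vvvvS ⇒ vvvvvS ⇒ vvvvvvS ⇒ vvvvvvvS ⇒ vvvvvvvvS ⇒ vvvvvvvvqv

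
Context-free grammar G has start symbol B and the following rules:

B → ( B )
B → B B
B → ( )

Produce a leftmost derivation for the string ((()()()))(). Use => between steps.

B => BB   [B → B B]
BB => (B)B   [B → ( B )]
(B)B => ((B))B   [B → ( B )]
((B))B => ((BB))B   [B → B B]
((BB))B => ((BBB))B   [B → B B]
((BBB))B => ((()BB))B   [B → ( )]
((()BB))B => ((()()B))B   [B → ( )]
((()()B))B => ((()()()))B   [B → ( )]
((()()()))B => ((()()()))()   [B → ( )]

B=>BB=>(B)B=>((B))B=>((BB))B=>((BBB))B=>((()BB))B=>((()()B))B=>((()()()))B=>((()()()))()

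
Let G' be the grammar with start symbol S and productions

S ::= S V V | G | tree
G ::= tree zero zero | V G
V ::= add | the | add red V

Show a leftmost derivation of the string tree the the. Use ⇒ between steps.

S ⇒ S V V   [S ::= S V V]
S V V ⇒ tree V V   [S ::= tree]
tree V V ⇒ tree the V   [V ::= the]
tree the V ⇒ tree the the   [V ::= the]

S ⇒ S V V ⇒ tree V V ⇒ tree the V ⇒ tree the the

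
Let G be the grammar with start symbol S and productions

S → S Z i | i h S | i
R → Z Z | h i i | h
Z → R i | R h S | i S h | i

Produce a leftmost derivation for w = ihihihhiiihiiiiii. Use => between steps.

S => ihS   [S → i h S]
ihS => ihihS   [S → i h S]
ihihS => ihihSZi   [S → S Z i]
ihihSZi => ihihSZiZi   [S → S Z i]
ihihSZiZi => ihihSZiZiZi   [S → S Z i]
ihihSZiZiZi => ihihiZiZiZi   [S → i]
ihihiZiZiZi => ihihiRhSiZiZi   [Z → R h S]
ihihiRhSiZiZi => ihihihhSiZiZi   [R → h]
ihihihhSiZiZi => ihihihhSZiiZiZi   [S → S Z i]
ihihihhSZiiZiZi => ihihihhiZiiZiZi   [S → i]
ihihihhiZiiZiZi => ihihihhiiShiiZiZi   [Z → i S h]
ihihihhiiShiiZiZi => ihihihhiiihiiZiZi   [S → i]
ihihihhiiihiiZiZi => ihihihhiiihiiiiZi   [Z → i]
ihihihhiiihiiiiZi => ihihihhiiihiiiiii   [Z → i]

S => ihS => ihihS => ihihSZi => ihihSZiZi => ihihSZiZiZi => ihihiZiZiZi => ihihiRhSiZiZi => ihihihhSiZiZi => ihihihhSZiiZiZi => ihihihhiZiiZiZi => ihihihhiiShiiZiZi => ihihihhiiihiiZiZi => ihihihhiiihiiiiZi => ihihihhiiihiiiiii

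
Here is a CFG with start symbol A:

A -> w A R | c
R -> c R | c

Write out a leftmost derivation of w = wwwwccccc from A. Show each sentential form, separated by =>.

A => wAR => wwARR => wwwARRR => wwwwARRRR => wwwwcRRRR => wwwwccRRR => wwwwcccRR => wwwwccccR => wwwwccccc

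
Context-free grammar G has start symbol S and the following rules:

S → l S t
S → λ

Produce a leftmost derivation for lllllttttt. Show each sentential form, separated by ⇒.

S ⇒ lSt ⇒ llStt ⇒ lllSttt ⇒ llllStttt ⇒ lllllSttttt ⇒ lllllttttt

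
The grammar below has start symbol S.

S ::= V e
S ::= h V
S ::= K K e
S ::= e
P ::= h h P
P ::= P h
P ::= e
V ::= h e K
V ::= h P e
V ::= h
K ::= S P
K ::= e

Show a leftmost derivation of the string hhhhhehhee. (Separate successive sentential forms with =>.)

S => Ve   [S ::= V e]
Ve => hPee   [V ::= h P e]
hPee => hPhee   [P ::= P h]
hPhee => hPhhee   [P ::= P h]
hPhhee => hhhPhhee   [P ::= h h P]
hhhPhhee => hhhhhPhhee   [P ::= h h P]
hhhhhPhhee => hhhhhehhee   [P ::= e]

S => Ve => hPee => hPhee => hPhhee => hhhPhhee => hhhhhPhhee => hhhhhehhee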